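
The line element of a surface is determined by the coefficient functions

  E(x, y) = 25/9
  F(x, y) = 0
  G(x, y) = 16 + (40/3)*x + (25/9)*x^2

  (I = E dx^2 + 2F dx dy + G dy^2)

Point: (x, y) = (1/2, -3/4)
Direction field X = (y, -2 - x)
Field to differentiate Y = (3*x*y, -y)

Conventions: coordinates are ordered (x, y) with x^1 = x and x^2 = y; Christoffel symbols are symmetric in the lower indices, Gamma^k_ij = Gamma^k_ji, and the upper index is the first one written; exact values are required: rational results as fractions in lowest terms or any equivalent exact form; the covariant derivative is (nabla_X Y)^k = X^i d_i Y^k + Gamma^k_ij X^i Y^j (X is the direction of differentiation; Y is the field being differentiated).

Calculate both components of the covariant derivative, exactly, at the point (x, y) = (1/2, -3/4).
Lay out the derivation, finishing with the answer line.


E = 25/9, F = 0, G = 841/36 at the point
E_x = 0, E_y = 0, F_x = 0, F_y = 0, G_x = 145/9, G_y = 0
EG - F^2 = 21025/324;  g^inv = (324/21025) * [[841/36, 0], [0, 25/9]]
first-kind symbols [ij,l] = (1/2)(d_i g_jl + d_j g_il - d_l g_ij): [xx,x] = E_x/2 = 0, [xx,y] = F_x - E_y/2 = 0, [xy,x] = E_y/2 = 0, [xy,y] = G_x/2 = 145/18, [yy,x] = F_y - G_x/2 = -145/18, [yy,y] = G_y/2 = 0
Gamma^x_ij = (G*[ij,x] - F*[ij,y])/(EG - F^2), Gamma^y_ij = (E*[ij,y] - F*[ij,x])/(EG - F^2)
Gamma_xxx = 0, Gamma_xxy = 0, Gamma_xyy = -29/10, Gamma_yxx = 0, Gamma_yxy = 10/29, Gamma_yyy = 0
X = (-3/4, -5/2), Y = (-9/8, 3/4) at the point

Answer: (nabla_X Y)^x = 27/8, (nabla_X Y)^y = 95/29


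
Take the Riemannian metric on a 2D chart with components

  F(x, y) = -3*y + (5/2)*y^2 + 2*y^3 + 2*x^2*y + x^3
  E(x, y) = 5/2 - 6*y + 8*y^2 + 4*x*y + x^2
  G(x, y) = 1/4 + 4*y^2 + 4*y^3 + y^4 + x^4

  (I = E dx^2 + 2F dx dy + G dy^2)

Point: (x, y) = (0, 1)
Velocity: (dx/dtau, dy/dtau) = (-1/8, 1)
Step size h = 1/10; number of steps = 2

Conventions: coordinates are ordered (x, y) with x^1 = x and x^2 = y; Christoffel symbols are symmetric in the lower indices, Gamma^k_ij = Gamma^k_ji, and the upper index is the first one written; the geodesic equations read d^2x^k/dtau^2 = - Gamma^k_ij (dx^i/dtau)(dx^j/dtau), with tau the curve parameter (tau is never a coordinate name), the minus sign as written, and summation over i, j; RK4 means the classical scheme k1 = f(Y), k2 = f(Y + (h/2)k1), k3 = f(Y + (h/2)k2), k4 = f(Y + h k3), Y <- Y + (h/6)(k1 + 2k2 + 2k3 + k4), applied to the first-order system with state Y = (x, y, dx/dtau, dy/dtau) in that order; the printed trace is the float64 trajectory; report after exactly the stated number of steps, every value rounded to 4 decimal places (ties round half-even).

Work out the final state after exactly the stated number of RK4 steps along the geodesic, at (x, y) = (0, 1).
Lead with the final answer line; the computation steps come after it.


Answer: x = -0.0420, y = 1.1817, dx/dtau = -0.2727, dy/dtau = 0.8314

f(Y) = (dx/dtau, dy/dtau, -Gamma^x_ij Y'^i Y'^j, -Gamma^y_ij Y'^i Y'^j) with the Gammas evaluated at the stage position; h = 0.100000; intermediate values shown to 6 dp
step 0: x = 0.0000, y = 1.0000, dx/dtau = -0.1250, dy/dtau = 1.0000
step 1:
  k1: at (x, y) = (0.000000, 1.000000), (dx/dtau, dy/dtau) = (-0.125000, 1.000000); Gamma_xxx = 0.660317, Gamma_xxy = 1.174603, Gamma_xyy = 1.422222, Gamma_yxx = -0.647619, Gamma_yxy = -0.190476, Gamma_yyy = 1.066667; k1 = (-0.125000, 1.000000, -1.138889, -1.104167)
  k2: at (x, y) = (-0.006250, 1.050000), (dx/dtau, dy/dtau) = (-0.181944, 0.944792); Gamma_xxx = 0.664305, Gamma_xxy = 1.160517, Gamma_xyy = 1.392301, Gamma_yxx = -0.636793, Gamma_yxy = -0.212262, Gamma_yyy = 0.995129; k2 = (-0.181944, 0.944792, -0.865817, -0.940179)
  k3: at (x, y) = (-0.009097, 1.047240), (dx/dtau, dy/dtau) = (-0.168291, 0.952991); Gamma_xxx = 0.665668, Gamma_xxy = 1.163330, Gamma_xyy = 1.397947, Gamma_yxx = -0.638368, Gamma_yxy = -0.211541, Gamma_yyy = 0.998111; k3 = (-0.168291, 0.952991, -0.915308, -0.956250)
  k4: at (x, y) = (-0.016829, 1.095299), (dx/dtau, dy/dtau) = (-0.216531, 0.904375); Gamma_xxx = 0.668121, Gamma_xxy = 1.149154, Gamma_xyy = 1.372467, Gamma_yxx = -0.627241, Gamma_yxy = -0.229160, Gamma_yyy = 0.936059; k4 = (-0.216531, 0.904375, -0.703792, -0.825939)
  Y <- Y + (h/6)(k1 + 2k2 + 2k3 + k4): x = -0.0174, y = 1.0950, dx/dtau = -0.2151, dy/dtau = 0.9046
step 2:
  k1: at (x, y) = (-0.017367, 1.094999), (dx/dtau, dy/dtau) = (-0.215082, 0.904617); Gamma_xxx = 0.668396, Gamma_xxy = 1.149603, Gamma_xyy = 1.373326, Gamma_yxx = -0.627487, Gamma_yxy = -0.229136, Gamma_yyy = 0.936280; k1 = (-0.215082, 0.904617, -0.707408, -0.826325)
  k2: at (x, y) = (-0.028121, 1.140230), (dx/dtau, dy/dtau) = (-0.250453, 0.863301); Gamma_xxx = 0.670600, Gamma_xxy = 1.137176, Gamma_xyy = 1.354464, Gamma_yxx = -0.617162, Gamma_yxy = -0.243288, Gamma_yyy = 0.882828; k2 = (-0.250453, 0.863301, -0.559780, -0.724455)
  k3: at (x, y) = (-0.029889, 1.138164), (dx/dtau, dy/dtau) = (-0.243071, 0.868395); Gamma_xxx = 0.671649, Gamma_xxy = 1.139118, Gamma_xyy = 1.357922, Gamma_yxx = -0.618316, Gamma_yxy = -0.243011, Gamma_yyy = 0.884570; k3 = (-0.243071, 0.868395, -0.582810, -0.733120)
  k4: at (x, y) = (-0.041674, 1.181838), (dx/dtau, dy/dtau) = (-0.273363, 0.831305); Gamma_xxx = 0.673123, Gamma_xxy = 1.127114, Gamma_xyy = 1.341863, Gamma_yxx = -0.608170, Gamma_yxy = -0.254699, Gamma_yyy = 0.837048; k4 = (-0.273363, 0.831305, -0.465350, -0.648771)
  Y <- Y + (h/6)(k1 + 2k2 + 2k3 + k4): x = -0.0420, y = 1.1817, dx/dtau = -0.2727, dy/dtau = 0.8314


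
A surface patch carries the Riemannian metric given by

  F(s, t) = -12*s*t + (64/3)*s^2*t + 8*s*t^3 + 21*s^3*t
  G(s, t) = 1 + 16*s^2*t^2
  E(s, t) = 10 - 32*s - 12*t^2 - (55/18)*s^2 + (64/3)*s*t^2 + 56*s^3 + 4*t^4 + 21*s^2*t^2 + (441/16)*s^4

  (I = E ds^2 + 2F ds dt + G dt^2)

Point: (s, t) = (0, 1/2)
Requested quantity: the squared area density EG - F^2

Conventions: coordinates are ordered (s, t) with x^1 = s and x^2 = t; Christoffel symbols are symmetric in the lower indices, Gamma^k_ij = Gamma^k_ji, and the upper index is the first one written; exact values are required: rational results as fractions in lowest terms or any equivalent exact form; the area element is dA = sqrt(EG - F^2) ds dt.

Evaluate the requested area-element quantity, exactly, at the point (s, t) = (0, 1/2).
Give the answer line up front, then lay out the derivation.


Answer: EG - F^2 = 29/4

E = 29/4, F = 0, G = 1; EG - F^2 = 29/4


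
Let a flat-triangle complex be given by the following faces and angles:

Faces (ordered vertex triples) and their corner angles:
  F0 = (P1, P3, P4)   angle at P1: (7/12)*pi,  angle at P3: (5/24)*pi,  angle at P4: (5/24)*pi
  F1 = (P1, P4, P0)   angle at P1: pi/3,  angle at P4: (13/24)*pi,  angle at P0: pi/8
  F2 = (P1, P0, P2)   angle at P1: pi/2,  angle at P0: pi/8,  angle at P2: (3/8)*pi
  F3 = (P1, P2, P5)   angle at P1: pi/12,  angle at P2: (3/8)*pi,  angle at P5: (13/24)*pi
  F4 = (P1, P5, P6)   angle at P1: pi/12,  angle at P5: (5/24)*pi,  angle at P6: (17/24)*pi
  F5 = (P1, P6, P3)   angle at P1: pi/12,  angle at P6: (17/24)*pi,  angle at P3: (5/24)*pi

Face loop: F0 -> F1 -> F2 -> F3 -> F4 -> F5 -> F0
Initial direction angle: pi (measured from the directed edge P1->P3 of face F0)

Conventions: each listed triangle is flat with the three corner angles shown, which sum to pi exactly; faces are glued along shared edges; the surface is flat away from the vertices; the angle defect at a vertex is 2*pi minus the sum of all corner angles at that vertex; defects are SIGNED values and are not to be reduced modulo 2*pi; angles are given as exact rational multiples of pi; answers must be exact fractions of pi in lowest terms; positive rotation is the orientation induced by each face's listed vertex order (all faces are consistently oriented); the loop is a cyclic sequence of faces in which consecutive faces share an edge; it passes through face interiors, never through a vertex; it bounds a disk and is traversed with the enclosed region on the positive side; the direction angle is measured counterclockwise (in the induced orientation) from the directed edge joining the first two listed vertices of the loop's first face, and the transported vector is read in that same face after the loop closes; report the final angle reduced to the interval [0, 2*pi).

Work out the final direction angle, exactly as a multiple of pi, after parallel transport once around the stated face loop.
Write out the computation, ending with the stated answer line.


enclosed vertex P1: corner angles sum to (5/3)*pi, defect = 2*pi - (5/3)*pi = pi/3
the rotation equals the total enclosed defect, so the final angle is initial + defects (mod 2*pi)
final angle = pi + pi/3 = (4/3)*pi (mod 2*pi)

Answer: final direction angle = (4/3)*pi


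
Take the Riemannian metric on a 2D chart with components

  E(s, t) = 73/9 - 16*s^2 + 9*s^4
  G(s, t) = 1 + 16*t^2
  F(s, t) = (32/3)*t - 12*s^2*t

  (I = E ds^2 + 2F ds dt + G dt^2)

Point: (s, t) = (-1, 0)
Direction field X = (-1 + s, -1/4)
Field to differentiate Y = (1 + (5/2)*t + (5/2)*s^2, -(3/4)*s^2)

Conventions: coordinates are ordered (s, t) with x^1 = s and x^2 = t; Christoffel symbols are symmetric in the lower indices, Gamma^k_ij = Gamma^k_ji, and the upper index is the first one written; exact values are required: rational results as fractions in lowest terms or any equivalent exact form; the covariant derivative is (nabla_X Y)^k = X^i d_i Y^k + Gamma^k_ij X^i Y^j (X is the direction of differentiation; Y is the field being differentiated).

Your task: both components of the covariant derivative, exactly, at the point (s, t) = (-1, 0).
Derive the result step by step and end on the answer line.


E = 10/9, F = 0, G = 1 at the point
E_s = -4, E_t = 0, F_s = 0, F_t = -4/3, G_s = 0, G_t = 0
EG - F^2 = 10/9;  g^inv = (9/10) * [[1, 0], [0, 10/9]]
first-kind symbols [ij,l] = (1/2)(d_i g_jl + d_j g_il - d_l g_ij): [ss,s] = E_s/2 = -2, [ss,t] = F_s - E_t/2 = 0, [st,s] = E_t/2 = 0, [st,t] = G_s/2 = 0, [tt,s] = F_t - G_s/2 = -4/3, [tt,t] = G_t/2 = 0
Gamma^s_ij = (G*[ij,s] - F*[ij,t])/(EG - F^2), Gamma^t_ij = (E*[ij,t] - F*[ij,s])/(EG - F^2)
Gamma_sss = -9/5, Gamma_sst = 0, Gamma_stt = -6/5, Gamma_tss = 0, Gamma_tst = 0, Gamma_ttt = 0
X = (-2, -1/4), Y = (7/2, -3/4) at the point

Answer: (nabla_X Y)^s = 87/4, (nabla_X Y)^t = -3


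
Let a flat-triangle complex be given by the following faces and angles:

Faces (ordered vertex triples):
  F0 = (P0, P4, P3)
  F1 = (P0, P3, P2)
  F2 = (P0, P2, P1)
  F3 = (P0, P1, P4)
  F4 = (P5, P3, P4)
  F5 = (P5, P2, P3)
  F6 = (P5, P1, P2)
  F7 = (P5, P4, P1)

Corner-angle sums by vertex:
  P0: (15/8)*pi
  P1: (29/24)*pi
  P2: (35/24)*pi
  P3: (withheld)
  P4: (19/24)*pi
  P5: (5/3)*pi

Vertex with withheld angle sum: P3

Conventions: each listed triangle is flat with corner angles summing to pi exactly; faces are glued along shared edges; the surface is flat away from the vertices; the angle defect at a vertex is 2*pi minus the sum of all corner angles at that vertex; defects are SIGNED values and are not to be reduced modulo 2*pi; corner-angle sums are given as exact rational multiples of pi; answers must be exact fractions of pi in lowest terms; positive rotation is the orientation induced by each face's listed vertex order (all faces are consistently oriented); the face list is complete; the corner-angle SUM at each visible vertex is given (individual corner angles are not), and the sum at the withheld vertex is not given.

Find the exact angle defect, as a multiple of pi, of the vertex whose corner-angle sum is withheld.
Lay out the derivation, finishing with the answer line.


V = 6, E = 12, F = 8; chi = V - E + F = 2
Gauss-Bonnet: total defect = 2*pi*chi = 4*pi; visible defects sum to 3*pi

Answer: defect(P3) = pi


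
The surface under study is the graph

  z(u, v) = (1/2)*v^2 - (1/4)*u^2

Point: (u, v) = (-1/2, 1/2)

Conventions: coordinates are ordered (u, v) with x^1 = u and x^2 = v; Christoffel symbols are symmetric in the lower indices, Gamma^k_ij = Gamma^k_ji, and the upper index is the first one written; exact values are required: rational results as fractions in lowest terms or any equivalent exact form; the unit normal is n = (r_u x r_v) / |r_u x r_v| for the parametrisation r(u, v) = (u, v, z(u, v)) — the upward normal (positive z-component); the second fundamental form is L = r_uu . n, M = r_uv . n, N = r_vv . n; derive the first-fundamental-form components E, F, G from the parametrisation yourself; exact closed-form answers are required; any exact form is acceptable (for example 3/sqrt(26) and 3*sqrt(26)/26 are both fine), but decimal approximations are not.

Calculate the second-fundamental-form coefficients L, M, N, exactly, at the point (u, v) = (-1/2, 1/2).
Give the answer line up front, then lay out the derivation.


Answer: L = -2*sqrt(21)/21, M = 0, N = 4*sqrt(21)/21

z_u = 1/4, z_v = 1/2, z_uu = -1/2, z_uv = 0, z_vv = 1
E = 17/16, F = 1/8, G = 5/4; answer radicand W^2 = 21/16
unnormalised second-form numerators: l = -1/2, m = 0, n = 1; L = l/sqrt(21/16), and similarly M = m/sqrt(W^2), N = n/sqrt(W^2)


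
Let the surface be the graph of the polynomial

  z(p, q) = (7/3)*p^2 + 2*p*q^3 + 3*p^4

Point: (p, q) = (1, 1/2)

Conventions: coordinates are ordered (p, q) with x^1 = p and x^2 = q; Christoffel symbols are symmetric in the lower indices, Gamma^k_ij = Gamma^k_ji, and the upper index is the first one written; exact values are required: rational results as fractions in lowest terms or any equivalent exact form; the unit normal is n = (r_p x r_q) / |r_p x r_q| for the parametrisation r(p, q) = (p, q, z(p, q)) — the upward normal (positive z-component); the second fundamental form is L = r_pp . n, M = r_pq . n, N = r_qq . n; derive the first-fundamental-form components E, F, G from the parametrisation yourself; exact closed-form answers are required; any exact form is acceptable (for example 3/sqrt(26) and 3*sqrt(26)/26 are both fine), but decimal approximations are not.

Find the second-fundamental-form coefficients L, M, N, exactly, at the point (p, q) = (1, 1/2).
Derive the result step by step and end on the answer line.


z_p = 203/12, z_q = 3/2, z_pp = 122/3, z_pq = 3/2, z_qq = 6
E = 41353/144, F = 203/8, G = 13/4; answer radicand W^2 = 41677/144
unnormalised second-form numerators: l = 122/3, m = 3/2, n = 6; L = l/sqrt(41677/144), and similarly M = m/sqrt(W^2), N = n/sqrt(W^2)

Answer: L = 488*sqrt(41677)/41677, M = 18*sqrt(41677)/41677, N = 72*sqrt(41677)/41677


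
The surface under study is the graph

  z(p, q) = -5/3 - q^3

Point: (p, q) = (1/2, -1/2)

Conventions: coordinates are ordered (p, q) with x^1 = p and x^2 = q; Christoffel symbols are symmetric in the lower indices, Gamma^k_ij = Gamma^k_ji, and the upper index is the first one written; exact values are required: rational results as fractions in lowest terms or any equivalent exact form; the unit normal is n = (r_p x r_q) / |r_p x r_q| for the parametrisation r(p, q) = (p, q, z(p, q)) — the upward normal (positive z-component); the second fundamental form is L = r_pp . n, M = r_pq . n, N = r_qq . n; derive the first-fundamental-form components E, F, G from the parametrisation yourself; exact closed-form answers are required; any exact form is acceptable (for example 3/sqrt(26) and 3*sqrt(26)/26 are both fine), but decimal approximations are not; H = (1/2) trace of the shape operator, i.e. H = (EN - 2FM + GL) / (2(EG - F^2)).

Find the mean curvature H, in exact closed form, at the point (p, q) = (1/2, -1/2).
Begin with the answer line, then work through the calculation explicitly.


Answer: H = 96/125

z_p = 0, z_q = -3/4, z_pp = 0, z_pq = 0, z_qq = 3
E = 1, F = 0, G = 25/16; answer radicand W^2 = 25/16
unnormalised second-form numerators: l = 0, m = 0, n = 3; L = l/sqrt(25/16), and similarly M = m/sqrt(W^2), N = n/sqrt(W^2)
H = (E*n - 2*F*m + G*l) / (2*(EG - F^2)*sqrt(W^2)); E*n - 2*F*m + G*l = 3, EG - F^2 = 25/16, so H = (24/25)/sqrt(25/16)


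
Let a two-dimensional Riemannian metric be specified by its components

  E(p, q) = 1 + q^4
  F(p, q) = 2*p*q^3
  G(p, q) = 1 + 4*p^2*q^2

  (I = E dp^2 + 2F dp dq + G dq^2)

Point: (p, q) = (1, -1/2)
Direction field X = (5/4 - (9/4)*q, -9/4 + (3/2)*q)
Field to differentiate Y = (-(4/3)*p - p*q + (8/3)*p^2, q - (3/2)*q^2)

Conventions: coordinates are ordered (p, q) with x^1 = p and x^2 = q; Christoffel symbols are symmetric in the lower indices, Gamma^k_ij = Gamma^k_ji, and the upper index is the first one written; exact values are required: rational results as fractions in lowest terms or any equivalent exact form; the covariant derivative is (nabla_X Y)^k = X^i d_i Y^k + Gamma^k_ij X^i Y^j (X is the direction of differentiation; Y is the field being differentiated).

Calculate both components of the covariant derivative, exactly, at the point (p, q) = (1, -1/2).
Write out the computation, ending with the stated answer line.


E = 17/16, F = -1/4, G = 2 at the point
E_p = 0, E_q = -1/2, F_p = -1/4, F_q = 3/2, G_p = 2, G_q = -4
EG - F^2 = 33/16;  g^inv = (16/33) * [[2, 1/4], [1/4, 17/16]]
first-kind symbols [ij,l] = (1/2)(d_i g_jl + d_j g_il - d_l g_ij): [pp,p] = E_p/2 = 0, [pp,q] = F_p - E_q/2 = 0, [pq,p] = E_q/2 = -1/4, [pq,q] = G_p/2 = 1, [qq,p] = F_q - G_p/2 = 1/2, [qq,q] = G_q/2 = -2
Gamma^p_ij = (G*[ij,p] - F*[ij,q])/(EG - F^2), Gamma^q_ij = (E*[ij,q] - F*[ij,p])/(EG - F^2)
Gamma_ppp = 0, Gamma_ppq = -4/33, Gamma_pqq = 8/33, Gamma_qpp = 0, Gamma_qpq = 16/33, Gamma_qqq = -32/33
X = (19/8, -3), Y = (11/6, -7/8) at the point

Answer: (nabla_X Y)^p = 503/33, (nabla_X Y)^q = -1811/132


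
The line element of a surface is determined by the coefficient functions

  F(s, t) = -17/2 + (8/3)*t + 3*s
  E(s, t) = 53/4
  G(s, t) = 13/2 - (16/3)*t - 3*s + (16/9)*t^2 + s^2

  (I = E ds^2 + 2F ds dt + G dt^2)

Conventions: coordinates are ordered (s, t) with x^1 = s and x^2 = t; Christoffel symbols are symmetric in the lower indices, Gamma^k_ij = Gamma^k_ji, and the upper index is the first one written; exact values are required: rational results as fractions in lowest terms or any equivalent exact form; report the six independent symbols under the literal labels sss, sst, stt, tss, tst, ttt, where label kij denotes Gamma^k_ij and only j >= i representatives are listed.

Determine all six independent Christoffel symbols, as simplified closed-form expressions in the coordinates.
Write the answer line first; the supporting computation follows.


Answer: Gamma_sss = (-648*s - 576*t + 1836)/(306*s^2 - 1152*s*t + 810*s + 1184*t^2 - 1824*t + 999), Gamma_sst = (-216*s^2 - 192*s*t + 936*s + 288*t - 918)/(306*s^2 - 1152*s*t + 810*s + 1184*t^2 - 1824*t + 999), Gamma_stt = (-72*s^3 + 516*s^2 - 128*s*t^2 - 792*s + 192*t^2 + 318)/(306*s^2 - 1152*s*t + 810*s + 1184*t^2 - 1824*t + 999), Gamma_tss = 2862/(306*s^2 - 1152*s*t + 810*s + 1184*t^2 - 1824*t + 999), Gamma_tst = (954*s - 1431)/(306*s^2 - 1152*s*t + 810*s + 1184*t^2 - 1824*t + 999), Gamma_ttt = (216*s^2 + 192*s*t - 1512*s + 896*t + 6)/(306*s^2 - 1152*s*t + 810*s + 1184*t^2 - 1824*t + 999)

E = 53/4; F = -17/2 + (8/3)*t + 3*s; G = 13/2 - (16/3)*t - 3*s + (16/9)*t^2 + s^2
Gamma^k_ij = (1/2) g^{kl} (d_i g_jl + d_j g_il - d_l g_ij), with g^inv = (1/(EG-F^2)) [[G, -F], [-F, E]]
first partials: E_s = 0, E_t = 0, F_s = 3, F_t = 8/3, G_s = -3 + 2*s, G_t = -16/3 + (32/9)*t
D = EG - F^2 = 111/8 - (76/3)*t + (45/4)*s + (148/9)*t^2 - 16*s*t + (17/4)*s^2
expanded: Gamma^s_ss = (G E_s - 2F F_s + F E_t)/(2D), Gamma^s_st = (G E_t - F G_s)/(2D), Gamma^s_tt = (2G F_t - G G_s - F G_t)/(2D), Gamma^t_ss = (2E F_s - E E_t - F E_s)/(2D), Gamma^t_st = (E G_s - F E_t)/(2D), Gamma^t_tt = (E G_t - 2F F_t + F G_s)/(2D); substitute and cancel common factors


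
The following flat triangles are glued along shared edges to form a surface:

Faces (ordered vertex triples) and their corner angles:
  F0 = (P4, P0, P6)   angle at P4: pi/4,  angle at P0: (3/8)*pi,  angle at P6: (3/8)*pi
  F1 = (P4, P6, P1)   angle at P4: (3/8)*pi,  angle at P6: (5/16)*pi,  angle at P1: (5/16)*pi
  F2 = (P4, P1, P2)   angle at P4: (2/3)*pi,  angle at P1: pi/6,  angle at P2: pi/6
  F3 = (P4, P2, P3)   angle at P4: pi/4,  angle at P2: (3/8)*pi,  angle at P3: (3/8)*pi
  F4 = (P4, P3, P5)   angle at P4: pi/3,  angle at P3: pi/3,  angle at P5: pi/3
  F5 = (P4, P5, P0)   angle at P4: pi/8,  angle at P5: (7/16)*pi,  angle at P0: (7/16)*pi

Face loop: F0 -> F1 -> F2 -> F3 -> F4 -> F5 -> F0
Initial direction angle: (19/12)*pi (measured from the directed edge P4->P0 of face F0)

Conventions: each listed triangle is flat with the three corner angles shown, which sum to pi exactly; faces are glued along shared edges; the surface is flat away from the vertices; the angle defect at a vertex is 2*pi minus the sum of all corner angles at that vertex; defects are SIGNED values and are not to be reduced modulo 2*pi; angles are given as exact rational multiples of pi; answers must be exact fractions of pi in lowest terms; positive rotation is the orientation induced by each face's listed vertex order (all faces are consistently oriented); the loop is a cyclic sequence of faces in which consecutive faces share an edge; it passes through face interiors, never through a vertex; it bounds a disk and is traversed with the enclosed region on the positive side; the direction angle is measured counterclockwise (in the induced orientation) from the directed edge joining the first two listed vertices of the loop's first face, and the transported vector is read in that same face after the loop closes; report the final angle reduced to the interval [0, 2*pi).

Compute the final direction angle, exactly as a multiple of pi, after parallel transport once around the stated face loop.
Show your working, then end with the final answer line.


enclosed vertex P4: corner angles sum to 2*pi, defect = 2*pi - 2*pi = 0
the rotation equals the total enclosed defect, so the final angle is initial + defects (mod 2*pi)
final angle = (19/12)*pi + 0 = (19/12)*pi (mod 2*pi)

Answer: final direction angle = (19/12)*pi


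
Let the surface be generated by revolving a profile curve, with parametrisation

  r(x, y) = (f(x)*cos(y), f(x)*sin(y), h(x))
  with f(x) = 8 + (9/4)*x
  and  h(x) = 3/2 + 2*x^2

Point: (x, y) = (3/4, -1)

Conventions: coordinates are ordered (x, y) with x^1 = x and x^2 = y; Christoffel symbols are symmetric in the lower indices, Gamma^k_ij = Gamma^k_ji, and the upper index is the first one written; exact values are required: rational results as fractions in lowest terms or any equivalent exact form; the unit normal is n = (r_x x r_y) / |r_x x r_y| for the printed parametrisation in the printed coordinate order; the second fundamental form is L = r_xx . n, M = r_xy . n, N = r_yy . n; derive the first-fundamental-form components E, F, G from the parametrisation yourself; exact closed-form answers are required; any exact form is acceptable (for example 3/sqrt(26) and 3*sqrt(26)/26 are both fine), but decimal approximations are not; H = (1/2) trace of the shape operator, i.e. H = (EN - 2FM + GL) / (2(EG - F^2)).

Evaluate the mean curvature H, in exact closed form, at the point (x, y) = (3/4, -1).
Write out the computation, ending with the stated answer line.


f = 155/16, f' = 9/4, f'' = 0, h' = 3, h'' = 4
E = 225/16, F = 0, G = 24025/256; answer radicand W^2 = 225/16
unnormalised second-form numerators: l = 9, m = 0, n = 465/16; L = l/sqrt(225/16), and similarly M = m/sqrt(W^2), N = n/sqrt(W^2)
H = (E*n - 2*F*m + G*l) / (2*(EG - F^2)*sqrt(W^2)); E*n - 2*F*m + G*l = 160425/128, EG - F^2 = 5405625/4096, so H = (368/775)/sqrt(225/16)

Answer: H = 1472/11625


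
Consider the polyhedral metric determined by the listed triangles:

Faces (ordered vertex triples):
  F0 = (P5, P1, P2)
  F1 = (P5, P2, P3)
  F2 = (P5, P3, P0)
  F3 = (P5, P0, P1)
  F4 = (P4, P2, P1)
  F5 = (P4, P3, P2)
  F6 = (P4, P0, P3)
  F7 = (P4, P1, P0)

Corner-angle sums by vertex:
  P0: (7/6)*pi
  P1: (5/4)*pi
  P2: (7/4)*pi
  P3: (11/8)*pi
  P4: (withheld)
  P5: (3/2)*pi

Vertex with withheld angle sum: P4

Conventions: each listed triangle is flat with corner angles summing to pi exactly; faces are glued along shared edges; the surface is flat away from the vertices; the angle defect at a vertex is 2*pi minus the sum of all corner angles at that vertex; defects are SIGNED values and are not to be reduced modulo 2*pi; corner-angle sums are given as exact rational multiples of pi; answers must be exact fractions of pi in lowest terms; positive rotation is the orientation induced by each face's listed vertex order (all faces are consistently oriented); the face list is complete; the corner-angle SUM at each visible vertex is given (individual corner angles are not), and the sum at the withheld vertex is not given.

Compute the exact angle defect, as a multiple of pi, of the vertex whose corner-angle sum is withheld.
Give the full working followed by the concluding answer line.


V = 6, E = 12, F = 8; chi = V - E + F = 2
Gauss-Bonnet: total defect = 2*pi*chi = 4*pi; visible defects sum to (71/24)*pi

Answer: defect(P4) = (25/24)*pi


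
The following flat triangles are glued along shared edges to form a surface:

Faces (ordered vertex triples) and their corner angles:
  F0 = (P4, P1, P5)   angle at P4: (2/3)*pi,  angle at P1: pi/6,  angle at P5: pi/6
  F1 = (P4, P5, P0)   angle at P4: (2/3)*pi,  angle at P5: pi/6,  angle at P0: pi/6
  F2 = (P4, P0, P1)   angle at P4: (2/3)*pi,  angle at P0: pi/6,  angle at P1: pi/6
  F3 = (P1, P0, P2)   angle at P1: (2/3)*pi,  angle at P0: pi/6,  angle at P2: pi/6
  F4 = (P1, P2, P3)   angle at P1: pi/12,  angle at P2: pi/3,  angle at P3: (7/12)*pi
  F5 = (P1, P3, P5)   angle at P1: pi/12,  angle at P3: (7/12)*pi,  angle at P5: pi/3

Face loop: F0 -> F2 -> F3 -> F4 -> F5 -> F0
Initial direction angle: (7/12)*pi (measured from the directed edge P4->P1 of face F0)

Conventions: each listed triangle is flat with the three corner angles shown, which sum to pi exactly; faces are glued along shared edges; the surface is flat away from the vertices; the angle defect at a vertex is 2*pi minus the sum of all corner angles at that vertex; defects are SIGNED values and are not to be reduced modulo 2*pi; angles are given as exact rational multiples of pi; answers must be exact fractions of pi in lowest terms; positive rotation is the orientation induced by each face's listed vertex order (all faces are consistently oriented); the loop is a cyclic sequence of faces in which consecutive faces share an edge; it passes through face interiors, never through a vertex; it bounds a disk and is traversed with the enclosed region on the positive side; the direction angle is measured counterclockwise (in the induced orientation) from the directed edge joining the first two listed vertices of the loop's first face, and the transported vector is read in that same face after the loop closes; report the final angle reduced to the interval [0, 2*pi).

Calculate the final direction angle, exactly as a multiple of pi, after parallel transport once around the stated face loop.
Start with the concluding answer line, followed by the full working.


Answer: final direction angle = (17/12)*pi

enclosed vertex P1: corner angles sum to (7/6)*pi, defect = 2*pi - (7/6)*pi = (5/6)*pi
the final direction is the initial angle plus the enclosed defects, taken mod 2*pi in the induced orientation
final angle = (7/12)*pi + (5/6)*pi = (17/12)*pi (mod 2*pi)


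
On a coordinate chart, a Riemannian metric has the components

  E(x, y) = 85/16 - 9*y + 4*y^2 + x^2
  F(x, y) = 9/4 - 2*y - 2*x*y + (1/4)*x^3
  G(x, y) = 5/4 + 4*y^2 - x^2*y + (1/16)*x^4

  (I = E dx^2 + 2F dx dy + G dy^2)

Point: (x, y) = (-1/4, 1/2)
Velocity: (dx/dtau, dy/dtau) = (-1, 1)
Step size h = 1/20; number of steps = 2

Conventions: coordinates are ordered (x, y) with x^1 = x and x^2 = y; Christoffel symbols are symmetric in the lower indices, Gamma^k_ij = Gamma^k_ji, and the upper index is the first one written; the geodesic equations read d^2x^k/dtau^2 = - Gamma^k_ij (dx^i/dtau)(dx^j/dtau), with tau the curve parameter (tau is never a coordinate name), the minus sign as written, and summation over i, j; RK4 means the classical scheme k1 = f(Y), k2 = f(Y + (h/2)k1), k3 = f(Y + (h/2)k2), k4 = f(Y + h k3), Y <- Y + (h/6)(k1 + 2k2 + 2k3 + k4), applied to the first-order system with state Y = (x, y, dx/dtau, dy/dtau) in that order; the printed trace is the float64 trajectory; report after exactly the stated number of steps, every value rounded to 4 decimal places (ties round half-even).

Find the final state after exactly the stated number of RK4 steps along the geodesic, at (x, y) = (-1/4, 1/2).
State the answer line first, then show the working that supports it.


Answer: x = -0.3562, y = 0.5972, dx/dtau = -1.1337, dy/dtau = 0.9519

f(Y) = (dx/dtau, dy/dtau, -Gamma^x_ij Y'^i Y'^j, -Gamma^y_ij Y'^i Y'^j) with the Gammas evaluated at the stage position; h = 0.050000; intermediate values shown to 6 dp
step 0: x = -0.2500, y = 0.5000, dx/dtau = -1.0000, dy/dtau = 1.0000
step 1:
  k1: at (x, y) = (-0.250000, 0.500000), (dx/dtau, dy/dtau) = (-1.000000, 1.000000); Gamma_xxx = -1.492479, Gamma_xxy = -2.981596, Gamma_xyy = -3.405767, Gamma_yxx = 1.703368, Gamma_yxy = 2.065708, Gamma_yyy = 3.183468; k1 = (-1.000000, 1.000000, -1.064947, -0.755419)
  k2: at (x, y) = (-0.275000, 0.525000), (dx/dtau, dy/dtau) = (-1.026624, 0.981115); Gamma_xxx = -1.445942, Gamma_xxy = -3.059568, Gamma_xyy = -3.579672, Gamma_yxx = 1.535499, Gamma_yxy = 2.023557, Gamma_yyy = 3.187341; k2 = (-1.026624, 0.981115, -1.193710, -0.610042)
  k3: at (x, y) = (-0.275666, 0.524528), (dx/dtau, dy/dtau) = (-1.029843, 0.984749); Gamma_xxx = -1.451194, Gamma_xxy = -3.062149, Gamma_xyy = -3.579504, Gamma_yxx = 1.542479, Gamma_yxy = 2.028952, Gamma_yyy = 3.191365; k3 = (-1.029843, 0.984749, -1.200619, -0.615411)
  k4: at (x, y) = (-0.301492, 0.549237), (dx/dtau, dy/dtau) = (-1.060031, 0.969229); Gamma_xxx = -1.419549, Gamma_xxy = -3.152542, Gamma_xyy = -3.776855, Gamma_yxx = 1.399029, Gamma_yxy = 2.000159, Gamma_yyy = 3.209317; k4 = (-1.060031, 0.969229, -1.334828, -0.476912)
  Y <- Y + (h/6)(k1 + 2k2 + 2k3 + k4): x = -0.3014, y = 0.5492, dx/dtau = -1.0599, dy/dtau = 0.9693
step 2:
  k1: at (x, y) = (-0.301441, 0.549175), (dx/dtau, dy/dtau) = (-1.059904, 0.969306); Gamma_xxx = -1.419676, Gamma_xxy = -3.152356, Gamma_xyy = -3.776370, Gamma_yxx = 1.399422, Gamma_yxy = 2.000284, Gamma_yyy = 3.209315; k1 = (-1.059904, 0.969306, -1.334316, -0.477364)
  k2: at (x, y) = (-0.327939, 0.573407), (dx/dtau, dy/dtau) = (-1.093262, 0.957372); Gamma_xxx = -1.402630, Gamma_xxy = -3.254242, Gamma_xyy = -3.997801, Gamma_yxx = 1.278918, Gamma_yxy = 1.984173, Gamma_yyy = 3.241877; k2 = (-1.093262, 0.957372, -1.471474, -0.346467)
  k3: at (x, y) = (-0.328773, 0.573109), (dx/dtau, dy/dtau) = (-1.096690, 0.960645); Gamma_xxx = -1.407499, Gamma_xxy = -3.257438, Gamma_xyy = -3.998793, Gamma_yxx = 1.284222, Gamma_yxy = 1.989170, Gamma_yyy = 3.246062; k3 = (-1.096690, 0.960645, -1.480536, -0.348862)
  k4: at (x, y) = (-0.356276, 0.597207), (dx/dtau, dy/dtau) = (-1.133930, 0.951863); Gamma_xxx = -1.404146, Gamma_xxy = -3.371609, Gamma_xyy = -4.249291, Gamma_yxx = 1.182170, Gamma_yxy = 1.984291, Gamma_yyy = 3.294248; k4 = (-1.133930, 0.951863, -1.622778, -0.221289)
  Y <- Y + (h/6)(k1 + 2k2 + 2k3 + k4): x = -0.3562, y = 0.5972, dx/dtau = -1.1337, dy/dtau = 0.9519


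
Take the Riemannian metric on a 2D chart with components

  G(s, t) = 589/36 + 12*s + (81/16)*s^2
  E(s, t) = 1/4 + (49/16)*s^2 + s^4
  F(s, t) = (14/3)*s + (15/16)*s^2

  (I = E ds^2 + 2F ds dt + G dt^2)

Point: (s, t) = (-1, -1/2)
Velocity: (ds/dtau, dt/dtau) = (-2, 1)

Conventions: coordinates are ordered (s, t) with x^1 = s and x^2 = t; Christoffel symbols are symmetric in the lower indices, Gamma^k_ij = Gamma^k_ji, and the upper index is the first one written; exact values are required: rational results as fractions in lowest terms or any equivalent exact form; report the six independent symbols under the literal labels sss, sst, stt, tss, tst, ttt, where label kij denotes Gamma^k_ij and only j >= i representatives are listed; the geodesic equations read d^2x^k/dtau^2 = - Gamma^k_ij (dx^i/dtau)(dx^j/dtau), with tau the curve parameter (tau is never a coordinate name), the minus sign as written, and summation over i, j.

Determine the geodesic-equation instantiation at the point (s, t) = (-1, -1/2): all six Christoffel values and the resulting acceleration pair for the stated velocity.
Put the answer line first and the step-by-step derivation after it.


Answer: Gamma_sss = -85931/61592, Gamma_sst = 8055/61592, Gamma_stt = -20355/61592, Gamma_tss = -15759/61592, Gamma_tst = 9315/61592, Gamma_ttt = -8055/61592; accelerations (d^2s/dtau^2, d^2t/dtau^2) = (396299/61592, 108351/61592)

E = 69/16, F = -179/48, G = 1357/144 at the point
E_s = -81/8, E_t = 0, F_s = 67/24, F_t = 0, G_s = 15/8, G_t = 0
EG - F^2 = 7699/288;  g^inv = (288/7699) * [[1357/144, 179/48], [179/48, 69/16]]
first-kind symbols [ij,l] = (1/2)(d_i g_jl + d_j g_il - d_l g_ij): [ss,s] = E_s/2 = -81/16, [ss,t] = F_s - E_t/2 = 67/24, [st,s] = E_t/2 = 0, [st,t] = G_s/2 = 15/16, [tt,s] = F_t - G_s/2 = -15/16, [tt,t] = G_t/2 = 0
Gamma^s_ij = (G*[ij,s] - F*[ij,t])/(EG - F^2), Gamma^t_ij = (E*[ij,t] - F*[ij,s])/(EG - F^2)
Gamma_sss = -85931/61592, Gamma_sst = 8055/61592, Gamma_stt = -20355/61592, Gamma_tss = -15759/61592, Gamma_tst = 9315/61592, Gamma_ttt = -8055/61592
d^2s/dtau^2 = -(Gamma_sss*(-2)^2 + 2*Gamma_sst*(-2)*(1) + Gamma_stt*(1)^2) = 396299/61592
d^2t/dtau^2 = -(Gamma_tss*(-2)^2 + 2*Gamma_tst*(-2)*(1) + Gamma_ttt*(1)^2) = 108351/61592


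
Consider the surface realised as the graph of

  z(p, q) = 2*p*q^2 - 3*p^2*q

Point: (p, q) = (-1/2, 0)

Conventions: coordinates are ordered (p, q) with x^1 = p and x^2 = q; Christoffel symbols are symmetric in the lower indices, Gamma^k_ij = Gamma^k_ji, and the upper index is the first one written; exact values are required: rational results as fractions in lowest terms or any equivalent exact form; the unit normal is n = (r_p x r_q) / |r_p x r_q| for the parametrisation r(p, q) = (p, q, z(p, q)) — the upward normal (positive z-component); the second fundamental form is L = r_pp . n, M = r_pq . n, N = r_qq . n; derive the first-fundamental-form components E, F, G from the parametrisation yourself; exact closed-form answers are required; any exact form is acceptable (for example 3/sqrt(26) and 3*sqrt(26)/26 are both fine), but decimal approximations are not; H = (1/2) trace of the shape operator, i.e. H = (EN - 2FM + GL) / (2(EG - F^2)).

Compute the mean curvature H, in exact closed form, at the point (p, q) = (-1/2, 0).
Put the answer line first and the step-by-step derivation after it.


Answer: H = -64/125

z_p = 0, z_q = -3/4, z_pp = 0, z_pq = 3, z_qq = -2
E = 1, F = 0, G = 25/16; answer radicand W^2 = 25/16
unnormalised second-form numerators: l = 0, m = 3, n = -2; L = l/sqrt(25/16), and similarly M = m/sqrt(W^2), N = n/sqrt(W^2)
H = (E*n - 2*F*m + G*l) / (2*(EG - F^2)*sqrt(W^2)); E*n - 2*F*m + G*l = -2, EG - F^2 = 25/16, so H = (-16/25)/sqrt(25/16)


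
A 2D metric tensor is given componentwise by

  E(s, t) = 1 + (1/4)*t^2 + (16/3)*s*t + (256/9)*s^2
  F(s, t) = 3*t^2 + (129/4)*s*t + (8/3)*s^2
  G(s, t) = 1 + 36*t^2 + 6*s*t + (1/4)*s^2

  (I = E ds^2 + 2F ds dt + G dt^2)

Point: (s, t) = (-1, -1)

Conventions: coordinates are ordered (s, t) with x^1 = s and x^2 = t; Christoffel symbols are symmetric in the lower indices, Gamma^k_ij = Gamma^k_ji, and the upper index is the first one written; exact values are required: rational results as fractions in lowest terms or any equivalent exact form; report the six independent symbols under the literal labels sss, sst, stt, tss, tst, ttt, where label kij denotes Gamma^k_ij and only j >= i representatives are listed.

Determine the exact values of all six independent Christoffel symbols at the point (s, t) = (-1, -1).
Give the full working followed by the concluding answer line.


E = 1261/36, F = 455/12, G = 173/4 at the point
E_s = -560/9, E_t = -35/6, F_s = -451/12, F_t = -153/4, G_s = -13/2, G_t = -78
EG - F^2 = 1391/18;  g^inv = (18/1391) * [[173/4, -455/12], [-455/12, 1261/36]]
first-kind symbols [ij,l] = (1/2)(d_i g_jl + d_j g_il - d_l g_ij): [ss,s] = E_s/2 = -280/9, [ss,t] = F_s - E_t/2 = -104/3, [st,s] = E_t/2 = -35/12, [st,t] = G_s/2 = -13/4, [tt,s] = F_t - G_s/2 = -35, [tt,t] = G_t/2 = -39
Gamma^s_ij = (G*[ij,s] - F*[ij,t])/(EG - F^2), Gamma^t_ij = (E*[ij,t] - F*[ij,s])/(EG - F^2)

Answer: Gamma_sss = -560/1391, Gamma_sst = -105/2782, Gamma_stt = -630/1391, Gamma_tss = -48/107, Gamma_tst = -9/214, Gamma_ttt = -54/107


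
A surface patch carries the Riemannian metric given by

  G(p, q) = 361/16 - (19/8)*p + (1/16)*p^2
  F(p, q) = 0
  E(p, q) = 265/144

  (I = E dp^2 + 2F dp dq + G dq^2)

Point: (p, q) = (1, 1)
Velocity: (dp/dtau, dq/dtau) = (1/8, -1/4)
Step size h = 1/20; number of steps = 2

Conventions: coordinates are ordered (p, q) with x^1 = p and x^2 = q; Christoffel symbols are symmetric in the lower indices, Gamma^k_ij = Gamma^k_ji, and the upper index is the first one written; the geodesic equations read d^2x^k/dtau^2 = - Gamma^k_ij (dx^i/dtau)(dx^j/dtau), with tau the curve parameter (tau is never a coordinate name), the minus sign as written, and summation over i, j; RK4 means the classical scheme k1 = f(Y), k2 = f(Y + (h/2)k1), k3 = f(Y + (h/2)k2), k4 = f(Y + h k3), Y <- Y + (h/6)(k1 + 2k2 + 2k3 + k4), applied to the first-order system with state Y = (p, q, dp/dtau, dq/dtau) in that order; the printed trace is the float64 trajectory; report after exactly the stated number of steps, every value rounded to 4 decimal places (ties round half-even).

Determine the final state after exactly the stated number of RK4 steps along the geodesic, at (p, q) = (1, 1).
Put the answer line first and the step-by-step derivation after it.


Answer: p = 1.0123, q = 0.9750, dp/dtau = 0.1212, dq/dtau = -0.2503

f(Y) = (dp/dtau, dq/dtau, -Gamma^p_ij Y'^i Y'^j, -Gamma^q_ij Y'^i Y'^j) with the Gammas evaluated at the stage position; h = 0.050000; intermediate values shown to 6 dp
step 0: p = 1.0000, q = 1.0000, dp/dtau = 0.1250, dq/dtau = -0.2500
step 1:
  k1: at (p, q) = (1.000000, 1.000000), (dp/dtau, dq/dtau) = (0.125000, -0.250000); Gamma_ppp = 0.000000, Gamma_ppq = 0.000000, Gamma_pqq = 0.611321, Gamma_qpp = 0.000000, Gamma_qpq = -0.055556, Gamma_qqq = 0.000000; k1 = (0.125000, -0.250000, -0.038208, -0.003472)
  k2: at (p, q) = (1.003125, 0.993750), (dp/dtau, dq/dtau) = (0.124045, -0.250087); Gamma_ppp = 0.000000, Gamma_ppq = 0.000000, Gamma_pqq = 0.611215, Gamma_qpp = 0.000000, Gamma_qpq = -0.055565, Gamma_qqq = 0.000000; k2 = (0.124045, -0.250087, -0.038227, -0.003447)
  k3: at (p, q) = (1.003101, 0.993748), (dp/dtau, dq/dtau) = (0.124044, -0.250086); Gamma_ppp = 0.000000, Gamma_ppq = 0.000000, Gamma_pqq = 0.611215, Gamma_qpp = 0.000000, Gamma_qpq = -0.055565, Gamma_qqq = 0.000000; k3 = (0.124044, -0.250086, -0.038227, -0.003447)
  k4: at (p, q) = (1.006202, 0.987496), (dp/dtau, dq/dtau) = (0.123089, -0.250172); Gamma_ppp = 0.000000, Gamma_ppq = 0.000000, Gamma_pqq = 0.611110, Gamma_qpp = 0.000000, Gamma_qpq = -0.055575, Gamma_qqq = 0.000000; k4 = (0.123089, -0.250172, -0.038247, -0.003423)
  Y <- Y + (h/6)(k1 + 2k2 + 2k3 + k4): p = 1.0062, q = 0.9875, dp/dtau = 0.1231, dq/dtau = -0.2502
step 2:
  k1: at (p, q) = (1.006202, 0.987496), (dp/dtau, dq/dtau) = (0.123089, -0.250172); Gamma_ppp = 0.000000, Gamma_ppq = 0.000000, Gamma_pqq = 0.611110, Gamma_qpp = 0.000000, Gamma_qpq = -0.055575, Gamma_qqq = 0.000000; k1 = (0.123089, -0.250172, -0.038247, -0.003423)
  k2: at (p, q) = (1.009279, 0.981241), (dp/dtau, dq/dtau) = (0.122132, -0.250258); Gamma_ppp = 0.000000, Gamma_ppq = 0.000000, Gamma_pqq = 0.611006, Gamma_qpp = 0.000000, Gamma_qpq = -0.055584, Gamma_qqq = 0.000000; k2 = (0.122132, -0.250258, -0.038267, -0.003398)
  k3: at (p, q) = (1.009256, 0.981239), (dp/dtau, dq/dtau) = (0.122132, -0.250257); Gamma_ppp = 0.000000, Gamma_ppq = 0.000000, Gamma_pqq = 0.611006, Gamma_qpp = 0.000000, Gamma_qpq = -0.055584, Gamma_qqq = 0.000000; k3 = (0.122132, -0.250257, -0.038267, -0.003398)
  k4: at (p, q) = (1.012309, 0.974983), (dp/dtau, dq/dtau) = (0.121175, -0.250342); Gamma_ppp = 0.000000, Gamma_ppq = 0.000000, Gamma_pqq = 0.610903, Gamma_qpp = 0.000000, Gamma_qpq = -0.055594, Gamma_qqq = 0.000000; k4 = (0.121175, -0.250342, -0.038286, -0.003373)
  Y <- Y + (h/6)(k1 + 2k2 + 2k3 + k4): p = 1.0123, q = 0.9750, dp/dtau = 0.1212, dq/dtau = -0.2503


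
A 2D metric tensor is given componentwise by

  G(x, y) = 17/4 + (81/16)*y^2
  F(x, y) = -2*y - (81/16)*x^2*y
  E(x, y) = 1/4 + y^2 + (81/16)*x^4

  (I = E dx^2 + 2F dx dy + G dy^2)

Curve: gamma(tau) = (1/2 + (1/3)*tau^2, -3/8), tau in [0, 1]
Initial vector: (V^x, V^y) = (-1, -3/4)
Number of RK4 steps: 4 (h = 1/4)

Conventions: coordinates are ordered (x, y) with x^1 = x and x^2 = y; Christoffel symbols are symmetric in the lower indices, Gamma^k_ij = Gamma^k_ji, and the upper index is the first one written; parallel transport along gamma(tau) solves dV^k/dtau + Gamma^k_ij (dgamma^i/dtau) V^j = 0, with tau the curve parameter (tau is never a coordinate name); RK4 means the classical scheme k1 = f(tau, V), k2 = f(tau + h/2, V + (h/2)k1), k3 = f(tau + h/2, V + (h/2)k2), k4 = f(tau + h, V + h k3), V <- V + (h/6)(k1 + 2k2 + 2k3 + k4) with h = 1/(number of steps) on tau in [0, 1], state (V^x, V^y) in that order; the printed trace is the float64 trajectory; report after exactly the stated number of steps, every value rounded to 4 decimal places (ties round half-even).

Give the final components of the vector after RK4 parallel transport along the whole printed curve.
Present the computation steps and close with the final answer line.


gamma'(tau) = ((2/3)*tau, 0); f(tau, V)^k = -Gamma^k_ij(gamma(tau)) gamma'^i(tau) V^j; h = 1/4; intermediate values shown to 6 dp
curve data and Christoffel symbols at the stage parameters:
  tau = 0.000000: gamma = (0.500000, -0.375000), gamma' = (0.000000, 0.000000); Gamma_xxx = 1.740475, Gamma_xxy = -0.926394, Gamma_xyy = -6.909878, Gamma_yxx = 0.028625, Gamma_yxy = 0.228636, Gamma_yyy = 1.322769
  tau = 0.125000: gamma = (0.505208, -0.375000), gamma' = (0.083333, 0.000000); Gamma_xxx = 1.778603, Gamma_xxy = -0.907418, Gamma_xyy = -6.823272, Gamma_yxx = 0.019638, Gamma_yxy = 0.225770, Gamma_yyy = 1.315062
  tau = 0.250000: gamma = (0.520833, -0.375000), gamma' = (0.166667, 0.000000); Gamma_xxx = 1.885256, Gamma_xxy = -0.850995, Gamma_xyy = -6.556760, Gamma_yxx = -0.006506, Gamma_yxy = 0.216952, Gamma_yyy = 1.288970
  tau = 0.375000: gamma = (0.546875, -0.375000), gamma' = (0.250000, 0.000000); Gamma_xxx = 2.036522, Gamma_xxy = -0.759929, Gamma_xyy = -6.099439, Gamma_yxx = -0.046807, Gamma_yxy = 0.201820, Gamma_yyy = 1.237269
  tau = 0.500000: gamma = (0.583333, -0.375000), gamma' = (0.333333, 0.000000); Gamma_xxx = 2.193518, Gamma_xxy = -0.642064, Gamma_xyy = -5.459334, Gamma_yxx = -0.095185, Gamma_yxy = 0.180640, Gamma_yyy = 1.153339
  tau = 0.625000: gamma = (0.630208, -0.375000), gamma' = (0.416667, 0.000000); Gamma_xxx = 2.311852, Gamma_xxy = -0.511383, Gamma_xyy = -4.684551, Gamma_yxx = -0.142924, Gamma_yxy = 0.155004, Gamma_yyy = 1.037316
  tau = 0.750000: gamma = (0.687500, -0.375000), gamma' = (0.500000, 0.000000); Gamma_xxx = 2.358657, Gamma_xxy = -0.384727, Gamma_xyy = -3.860157, Gamma_yxx = -0.181398, Gamma_yxy = 0.127726, Gamma_yyy = 0.898934
  tau = 0.875000: gamma = (0.755208, -0.375000), gamma' = (0.583333, 0.000000); Gamma_xxx = 2.325321, Gamma_xxy = -0.275647, Gamma_xyy = -3.077045, Gamma_yxx = -0.205427, Gamma_yxy = 0.101814, Gamma_yyy = 0.753949
  tau = 1.000000: gamma = (0.833333, -0.375000), gamma' = (0.666667, 0.000000); Gamma_xxx = 2.225624, Gamma_xxy = -0.190371, Gamma_xyy = -2.398298, Gamma_yxx = -0.214499, Gamma_yxy = 0.079355, Gamma_yyy = 0.617122
step 0: V^x = -1.0000, V^y = -0.7500
step 1: k1 = (0.000000, 0.000000), k2 = (0.091503, 0.015747), k3 = (0.089957, 0.015691), k4 = (0.201325, 0.025917); V <- V + (h/6)(k1 + 2k2 + 2k3 + k4): V^x = -0.9765, V^y = -0.7463
step 2: k1 = (0.200973, 0.025926), k2 = (0.343202, 0.026358), k3 = (0.334161, 0.026564), k4 = (0.494598, 0.016206); V <- V + (h/6)(k1 + 2k2 + 2k3 + k4): V^x = -0.8911, V^y = -0.7401
step 3: k1 = (0.493115, 0.016294), k2 = (0.641687, -0.001723), k3 = (0.623318, -0.000472), k4 = (0.724682, -0.019410); V <- V + (h/6)(k1 + 2k2 + 2k3 + k4): V^x = -0.7349, V^y = -0.7404
step 4: k1 = (0.724256, -0.019368), k2 = (0.754599, -0.033096), k3 = (0.749178, -0.032540), k4 = (0.717507, -0.038705); V <- V + (h/6)(k1 + 2k2 + 2k3 + k4): V^x = -0.5495, V^y = -0.7483

Answer: V^x = -0.5495, V^y = -0.7483
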